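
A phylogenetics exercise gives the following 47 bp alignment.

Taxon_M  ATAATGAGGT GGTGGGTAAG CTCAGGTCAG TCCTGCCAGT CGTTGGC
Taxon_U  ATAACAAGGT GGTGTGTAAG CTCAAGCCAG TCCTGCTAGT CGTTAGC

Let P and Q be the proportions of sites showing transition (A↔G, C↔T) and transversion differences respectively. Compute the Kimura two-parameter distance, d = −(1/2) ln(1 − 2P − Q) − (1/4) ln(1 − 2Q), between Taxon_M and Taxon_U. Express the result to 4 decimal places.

The sequences differ at positions 5 (T/C, transition), 6 (G/A, transition), 15 (G/T, transversion), 25 (G/A, transition), 27 (T/C, transition), 37 (C/T, transition), 45 (G/A, transition).
Of the 7 differences, 6 transitions and 1 transversion over 47 sites: P = 6/47 = 0.127660, Q = 1/47 = 0.021277.
d = −0.5·ln(0.723403) − 0.25·ln(0.957446) = −0.5·(-0.323789) − 0.25·(-0.043486) = 0.1728.

0.1728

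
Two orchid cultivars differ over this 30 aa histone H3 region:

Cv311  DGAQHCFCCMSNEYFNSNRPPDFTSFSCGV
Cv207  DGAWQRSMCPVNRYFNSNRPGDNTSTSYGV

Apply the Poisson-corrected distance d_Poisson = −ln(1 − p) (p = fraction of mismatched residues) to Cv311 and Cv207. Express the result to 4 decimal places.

0.5108

Differing sites — 4:Q/W; 5:H/Q; 6:C/R; 7:F/S; 8:C/M; 10:M/P; 11:S/V; 13:E/R; 21:P/G; 23:F/N; 26:F/T; 28:C/Y.
p = 12/30 = 0.400000.
d = −ln(1 − 0.400000) = −ln(0.600000) = 0.5108.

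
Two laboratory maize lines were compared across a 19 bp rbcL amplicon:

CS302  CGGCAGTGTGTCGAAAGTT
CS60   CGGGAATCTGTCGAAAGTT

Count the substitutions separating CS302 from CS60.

Mismatches occur at site 4 (C/G), site 6 (G/A), site 8 (G/C).
That gives 3 mismatches out of 19 aligned sites, so the Hamming distance is 3.

3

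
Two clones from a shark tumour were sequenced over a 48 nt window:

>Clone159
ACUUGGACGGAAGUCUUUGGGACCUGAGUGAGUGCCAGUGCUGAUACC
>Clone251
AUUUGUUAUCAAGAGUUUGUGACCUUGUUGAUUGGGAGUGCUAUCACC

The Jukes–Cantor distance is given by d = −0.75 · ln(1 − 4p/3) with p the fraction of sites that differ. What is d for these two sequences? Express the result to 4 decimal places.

0.5199

The sequences differ at positions 2 (C/U), 6 (G/U), 7 (A/U), 8 (C/A), 9 (G/U), 10 (G/C), 14 (U/A), 15 (C/G), 20 (G/U), 26 (G/U), 27 (A/G), 28 (G/U), 32 (G/U), 35 (C/G), 36 (C/G), 43 (G/A), 44 (A/U), 45 (U/C).
p = 18/48 = 0.375000.
d = −0.75 · ln(1 − (4/3)·0.375000) = −0.75 · ln(0.500000) = −0.75 · (-0.693147) = 0.5199.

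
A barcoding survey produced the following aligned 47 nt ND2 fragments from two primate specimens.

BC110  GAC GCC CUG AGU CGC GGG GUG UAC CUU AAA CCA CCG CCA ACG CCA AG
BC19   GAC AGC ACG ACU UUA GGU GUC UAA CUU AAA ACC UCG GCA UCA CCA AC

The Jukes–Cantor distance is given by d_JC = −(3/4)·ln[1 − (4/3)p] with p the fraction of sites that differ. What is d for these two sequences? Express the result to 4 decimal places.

Mismatches occur at site 4 (G→A), site 5 (C→G), site 7 (C→A), site 8 (U→C), site 11 (G→C), site 13 (C→U), site 14 (G→U), site 15 (C→A), site 18 (G→U), site 21 (G→C), site 24 (C→A), site 31 (C→A), site 33 (A→C), site 34 (C→U), site 37 (C→G), site 40 (A→U), site 42 (G→A), site 47 (G→C).
p = 18/47 = 0.382979.
d = −0.75 · ln(1 − (4/3)·0.382979) = −0.75 · ln(0.489361) = −0.75 · (-0.714655) = 0.5360.

0.5360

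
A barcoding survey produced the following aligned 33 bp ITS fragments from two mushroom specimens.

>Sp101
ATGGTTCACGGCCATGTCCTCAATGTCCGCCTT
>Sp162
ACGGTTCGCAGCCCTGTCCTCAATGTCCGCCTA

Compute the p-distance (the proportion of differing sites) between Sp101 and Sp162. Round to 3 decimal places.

0.152

Differing sites — 2:T/C; 8:A/G; 10:G/A; 14:A/C; 33:T/A.
There are 5 differences over 33 sites, so p = 5/33 = 0.152.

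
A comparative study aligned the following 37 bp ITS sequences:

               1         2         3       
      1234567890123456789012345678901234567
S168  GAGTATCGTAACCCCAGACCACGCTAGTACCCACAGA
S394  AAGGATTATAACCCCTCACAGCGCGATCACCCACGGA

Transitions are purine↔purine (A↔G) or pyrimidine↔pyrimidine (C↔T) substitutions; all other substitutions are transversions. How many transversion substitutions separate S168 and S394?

Differing sites — 1:G/A (Ti); 4:T/G (Tv); 7:C/T (Ti); 8:G/A (Ti); 16:A/T (Tv); 17:G/C (Tv); 20:C/A (Tv); 21:A/G (Ti); 25:T/G (Tv); 27:G/T (Tv); 28:T/C (Ti); 35:A/G (Ti).
Of the 12 differences, 6 transitions and 6 transversions, so the answer is 6.

6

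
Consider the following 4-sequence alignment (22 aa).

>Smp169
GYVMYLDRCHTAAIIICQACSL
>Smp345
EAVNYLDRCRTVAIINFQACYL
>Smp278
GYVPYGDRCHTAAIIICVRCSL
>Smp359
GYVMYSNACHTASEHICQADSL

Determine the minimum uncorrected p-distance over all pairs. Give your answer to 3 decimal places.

0.182

Pairwise Hamming distances:
  Smp169 vs Smp345: 8
  Smp169 vs Smp278: 4
  Smp169 vs Smp359: 7
  Smp345 vs Smp278: 11
  Smp345 vs Smp359: 15
  Smp278 vs Smp359: 10
The smallest is 4 mismatches, between Smp169 and Smp278; p = 4/22 = 0.182.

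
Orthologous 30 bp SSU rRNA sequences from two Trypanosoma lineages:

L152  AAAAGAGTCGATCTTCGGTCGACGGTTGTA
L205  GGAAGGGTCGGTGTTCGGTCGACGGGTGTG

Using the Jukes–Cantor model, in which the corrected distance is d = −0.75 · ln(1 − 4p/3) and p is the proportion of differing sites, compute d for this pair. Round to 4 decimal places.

Mismatches occur at site 1 (A↔G), site 2 (A↔G), site 6 (A↔G), site 11 (A↔G), site 13 (C↔G), site 26 (T↔G), site 30 (A↔G).
p = 7/30 = 0.233333.
d = −0.75 · ln(1 − (4/3)·0.233333) = −0.75 · ln(0.688889) = −0.75 · (-0.372675) = 0.2795.

0.2795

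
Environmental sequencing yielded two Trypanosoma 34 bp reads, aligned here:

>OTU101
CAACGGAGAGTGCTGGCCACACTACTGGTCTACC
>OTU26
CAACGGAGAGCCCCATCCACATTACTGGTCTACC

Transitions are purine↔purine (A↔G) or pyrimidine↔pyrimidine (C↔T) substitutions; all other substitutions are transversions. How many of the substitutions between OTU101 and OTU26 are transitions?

4

Differing sites — 11:T/C (Ti); 12:G/C (Tv); 14:T/C (Ti); 15:G/A (Ti); 16:G/T (Tv); 22:C/T (Ti).
Of the 6 differences, 4 transitions and 2 transversions, so the answer is 4.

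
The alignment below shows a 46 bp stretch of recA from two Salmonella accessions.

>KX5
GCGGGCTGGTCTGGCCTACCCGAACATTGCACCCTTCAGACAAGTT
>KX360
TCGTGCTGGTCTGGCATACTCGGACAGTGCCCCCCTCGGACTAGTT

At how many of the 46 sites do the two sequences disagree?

The sequences differ at positions 1 (G/T), 4 (G/T), 16 (C/A), 20 (C/T), 23 (A/G), 27 (T/G), 31 (A/C), 35 (T/C), 38 (A/G), 42 (A/T).
That gives 10 mismatches out of 46 aligned sites, so the Hamming distance is 10.

10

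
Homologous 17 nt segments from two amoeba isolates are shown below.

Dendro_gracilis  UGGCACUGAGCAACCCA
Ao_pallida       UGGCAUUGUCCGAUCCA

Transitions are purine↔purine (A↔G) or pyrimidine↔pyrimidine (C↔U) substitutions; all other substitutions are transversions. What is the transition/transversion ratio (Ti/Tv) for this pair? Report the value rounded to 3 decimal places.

1.500

Differing sites — 6:C/U (Ti); 9:A/U (Tv); 10:G/C (Tv); 12:A/G (Ti); 14:C/U (Ti).
Of the 5 differences, 3 transitions and 2 transversions, so Ti/Tv = 3/2 = 1.500.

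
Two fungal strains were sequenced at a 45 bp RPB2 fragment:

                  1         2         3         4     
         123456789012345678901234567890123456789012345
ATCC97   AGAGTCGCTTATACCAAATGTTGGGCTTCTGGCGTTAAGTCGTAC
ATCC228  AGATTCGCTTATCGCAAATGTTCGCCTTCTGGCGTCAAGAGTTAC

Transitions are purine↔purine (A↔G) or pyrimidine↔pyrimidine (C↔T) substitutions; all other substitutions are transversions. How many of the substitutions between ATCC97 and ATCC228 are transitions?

Mismatches occur at site 4 (G/T, transversion), site 13 (A/C, transversion), site 14 (C/G, transversion), site 23 (G/C, transversion), site 25 (G/C, transversion), site 36 (T/C, transition), site 40 (T/A, transversion), site 41 (C/G, transversion), site 42 (G/T, transversion).
Of the 9 differences, 1 transition and 8 transversions, so the answer is 1.

1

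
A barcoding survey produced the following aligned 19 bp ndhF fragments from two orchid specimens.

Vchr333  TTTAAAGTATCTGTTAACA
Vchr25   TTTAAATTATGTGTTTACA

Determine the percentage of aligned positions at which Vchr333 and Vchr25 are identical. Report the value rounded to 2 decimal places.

The sequences differ at positions 7 (G/T), 11 (C/G), 16 (A/T).
16 of the 19 sites match, so the percent identity is 16/19 × 100 = 84.21%.

84.21%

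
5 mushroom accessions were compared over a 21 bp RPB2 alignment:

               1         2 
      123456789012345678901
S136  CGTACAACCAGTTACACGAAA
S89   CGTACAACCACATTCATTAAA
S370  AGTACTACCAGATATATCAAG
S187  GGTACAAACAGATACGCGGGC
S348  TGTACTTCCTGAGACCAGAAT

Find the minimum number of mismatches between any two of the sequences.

Pairwise Hamming distances:
  S136 vs S89: 5
  S136 vs S370: 7
  S136 vs S187: 7
  S136 vs S348: 9
  S89 vs S370: 7
  S89 vs S187: 10
  S89 vs S348: 11
  S370 vs S187: 10
  S370 vs S348: 9
  S187 vs S348: 11
The smallest is 5, between S136 and S89.

5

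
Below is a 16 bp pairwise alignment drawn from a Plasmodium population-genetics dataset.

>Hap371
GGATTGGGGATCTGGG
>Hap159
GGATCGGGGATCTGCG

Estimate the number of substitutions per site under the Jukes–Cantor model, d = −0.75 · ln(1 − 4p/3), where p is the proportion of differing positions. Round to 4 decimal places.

0.1367

Differing sites — 5:T/C; 15:G/C.
p = 2/16 = 0.125000.
d = −0.75 · ln(1 − (4/3)·0.125000) = −0.75 · ln(0.833333) = −0.75 · (-0.182322) = 0.1367.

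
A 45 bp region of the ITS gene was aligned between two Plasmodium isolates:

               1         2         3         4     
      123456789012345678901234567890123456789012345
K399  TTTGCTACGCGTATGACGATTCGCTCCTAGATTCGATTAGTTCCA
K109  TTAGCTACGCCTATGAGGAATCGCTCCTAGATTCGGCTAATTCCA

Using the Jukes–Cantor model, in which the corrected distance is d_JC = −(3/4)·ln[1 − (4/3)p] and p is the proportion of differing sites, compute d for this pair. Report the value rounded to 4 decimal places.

Differing sites — 3:T/A; 11:G/C; 17:C/G; 20:T/A; 36:A/G; 37:T/C; 40:G/A.
p = 7/45 = 0.155556.
d = −0.75 · ln(1 − (4/3)·0.155556) = −0.75 · ln(0.792592) = −0.75 · (-0.232447) = 0.1743.

0.1743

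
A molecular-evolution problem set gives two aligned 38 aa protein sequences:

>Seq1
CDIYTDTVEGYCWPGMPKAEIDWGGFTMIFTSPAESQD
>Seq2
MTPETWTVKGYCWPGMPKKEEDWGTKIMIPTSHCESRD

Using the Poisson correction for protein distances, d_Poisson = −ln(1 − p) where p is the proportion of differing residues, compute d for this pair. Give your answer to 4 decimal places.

Differing sites — 1:C/M; 2:D/T; 3:I/P; 4:Y/E; 6:D/W; 9:E/K; 19:A/K; 21:I/E; 25:G/T; 26:F/K; 27:T/I; 30:F/P; 33:P/H; 34:A/C; 37:Q/R.
p = 15/38 = 0.394737.
d = −ln(1 − 0.394737) = −ln(0.605263) = 0.5021.

0.5021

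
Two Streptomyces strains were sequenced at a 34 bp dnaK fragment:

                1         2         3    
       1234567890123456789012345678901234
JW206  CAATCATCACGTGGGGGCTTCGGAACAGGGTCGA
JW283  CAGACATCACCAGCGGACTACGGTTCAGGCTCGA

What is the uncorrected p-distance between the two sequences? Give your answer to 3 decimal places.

The sequences differ at positions 3 (A/G), 4 (T/A), 11 (G/C), 12 (T/A), 14 (G/C), 17 (G/A), 20 (T/A), 24 (A/T), 25 (A/T), 30 (G/C).
There are 10 differences over 34 sites, so p = 10/34 = 0.294.

0.294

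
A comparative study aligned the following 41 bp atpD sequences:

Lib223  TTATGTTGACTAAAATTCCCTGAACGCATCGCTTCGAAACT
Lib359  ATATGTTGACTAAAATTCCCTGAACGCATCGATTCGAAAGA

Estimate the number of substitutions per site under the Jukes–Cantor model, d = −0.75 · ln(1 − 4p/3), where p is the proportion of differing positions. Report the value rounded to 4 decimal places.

0.1045

The sequences differ at positions 1 (T/A), 32 (C/A), 40 (C/G), 41 (T/A).
p = 4/41 = 0.097561.
d = −0.75 · ln(1 − (4/3)·0.097561) = −0.75 · ln(0.869919) = −0.75 · (-0.139355) = 0.1045.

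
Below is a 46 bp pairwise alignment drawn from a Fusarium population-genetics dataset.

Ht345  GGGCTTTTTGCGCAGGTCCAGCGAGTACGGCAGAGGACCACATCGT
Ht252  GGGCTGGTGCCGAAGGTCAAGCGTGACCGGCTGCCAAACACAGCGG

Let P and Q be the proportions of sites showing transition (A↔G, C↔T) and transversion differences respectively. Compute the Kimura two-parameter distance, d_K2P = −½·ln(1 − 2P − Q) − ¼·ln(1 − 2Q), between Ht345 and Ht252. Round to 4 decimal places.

Differing sites — 6:T/G (Tv); 7:T/G (Tv); 9:T/G (Tv); 10:G/C (Tv); 13:C/A (Tv); 19:C/A (Tv); 24:A/T (Tv); 26:T/A (Tv); 27:A/C (Tv); 32:A/T (Tv); 34:A/C (Tv); 35:G/C (Tv); 36:G/A (Ti); 38:C/A (Tv); 43:T/G (Tv); 46:T/G (Tv).
Of the 16 differences, 1 transition and 15 transversions over 46 sites: P = 1/46 = 0.021739, Q = 15/46 = 0.326087.
d = −0.5·ln(0.630435) − 0.25·ln(0.347826) = −0.5·(-0.461345) − 0.25·(-1.056053) = 0.4947.

0.4947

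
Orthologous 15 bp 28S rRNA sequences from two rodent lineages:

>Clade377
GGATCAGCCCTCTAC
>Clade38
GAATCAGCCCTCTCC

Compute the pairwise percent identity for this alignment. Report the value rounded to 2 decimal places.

86.67%

Differing sites — 2:G/A; 14:A/C.
13 of the 15 sites match, so the percent identity is 13/15 × 100 = 86.67%.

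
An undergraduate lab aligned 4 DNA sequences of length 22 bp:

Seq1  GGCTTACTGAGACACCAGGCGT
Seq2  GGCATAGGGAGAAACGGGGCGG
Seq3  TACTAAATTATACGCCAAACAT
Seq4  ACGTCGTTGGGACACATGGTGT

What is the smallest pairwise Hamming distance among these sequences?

7

Pairwise Hamming distances:
  Seq1 vs Seq2: 7
  Seq1 vs Seq3: 10
  Seq1 vs Seq4: 10
  Seq2 vs Seq3: 16
  Seq2 vs Seq4: 14
  Seq3 vs Seq4: 16
The smallest is 7, between Seq1 and Seq2.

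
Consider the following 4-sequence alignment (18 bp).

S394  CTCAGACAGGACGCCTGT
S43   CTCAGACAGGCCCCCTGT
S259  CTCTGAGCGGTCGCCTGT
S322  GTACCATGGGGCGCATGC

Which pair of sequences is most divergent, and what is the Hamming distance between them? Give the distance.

Pairwise Hamming distances:
  S394 vs S43: 2
  S394 vs S259: 4
  S394 vs S322: 9
  S43 vs S259: 5
  S43 vs S322: 10
  S259 vs S322: 9
The largest is 10, between S43 and S322.

10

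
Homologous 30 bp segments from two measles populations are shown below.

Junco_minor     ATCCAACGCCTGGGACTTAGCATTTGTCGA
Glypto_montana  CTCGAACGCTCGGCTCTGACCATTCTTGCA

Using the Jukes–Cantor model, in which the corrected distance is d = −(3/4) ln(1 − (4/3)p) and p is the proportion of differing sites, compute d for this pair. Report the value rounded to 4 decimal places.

The sequences differ at positions 1 (A/C), 4 (C/G), 10 (C/T), 11 (T/C), 14 (G/C), 15 (A/T), 18 (T/G), 20 (G/C), 25 (T/C), 26 (G/T), 28 (C/G), 29 (G/C).
p = 12/30 = 0.400000.
d = −0.75 · ln(1 − (4/3)·0.400000) = −0.75 · ln(0.466667) = −0.75 · (-0.762139) = 0.5716.

0.5716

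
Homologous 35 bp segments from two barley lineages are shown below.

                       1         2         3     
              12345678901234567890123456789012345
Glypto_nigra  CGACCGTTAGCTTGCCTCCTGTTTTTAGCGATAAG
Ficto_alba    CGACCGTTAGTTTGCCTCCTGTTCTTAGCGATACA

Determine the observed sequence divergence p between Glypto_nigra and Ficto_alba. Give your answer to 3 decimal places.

Mismatches occur at site 11 (C→T), site 24 (T→C), site 34 (A→C), site 35 (G→A).
There are 4 differences over 35 sites, so p = 4/35 = 0.114.

0.114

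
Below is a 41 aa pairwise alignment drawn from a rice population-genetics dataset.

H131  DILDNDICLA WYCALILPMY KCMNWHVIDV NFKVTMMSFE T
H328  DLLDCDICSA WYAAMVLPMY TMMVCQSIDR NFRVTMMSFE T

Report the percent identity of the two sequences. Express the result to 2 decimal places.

65.85%

Differing sites — 2:I/L; 5:N/C; 9:L/S; 13:C/A; 15:L/M; 16:I/V; 21:K/T; 22:C/M; 24:N/V; 25:W/C; 26:H/Q; 27:V/S; 30:V/R; 33:K/R.
27 of the 41 sites match, so the percent identity is 27/41 × 100 = 65.85%.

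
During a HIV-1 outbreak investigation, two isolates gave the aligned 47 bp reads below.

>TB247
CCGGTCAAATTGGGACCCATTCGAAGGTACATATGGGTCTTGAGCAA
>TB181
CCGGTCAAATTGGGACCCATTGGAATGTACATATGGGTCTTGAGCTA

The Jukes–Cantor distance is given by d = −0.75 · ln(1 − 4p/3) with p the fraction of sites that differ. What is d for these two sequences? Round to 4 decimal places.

0.0667

Differing sites — 22:C/G; 26:G/T; 46:A/T.
p = 3/47 = 0.063830.
d = −0.75 · ln(1 − (4/3)·0.063830) = −0.75 · ln(0.914893) = −0.75 · (-0.088948) = 0.0667.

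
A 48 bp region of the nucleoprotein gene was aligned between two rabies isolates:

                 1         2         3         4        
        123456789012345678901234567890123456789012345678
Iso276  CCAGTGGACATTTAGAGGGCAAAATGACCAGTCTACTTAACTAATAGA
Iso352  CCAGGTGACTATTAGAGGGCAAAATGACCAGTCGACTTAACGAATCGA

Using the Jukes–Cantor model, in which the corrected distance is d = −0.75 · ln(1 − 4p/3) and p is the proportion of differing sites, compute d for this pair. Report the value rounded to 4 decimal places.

0.1622

Differing sites — 5:T/G; 6:G/T; 10:A/T; 11:T/A; 34:T/G; 42:T/G; 46:A/C.
p = 7/48 = 0.145833.
d = −0.75 · ln(1 − (4/3)·0.145833) = −0.75 · ln(0.805556) = −0.75 · (-0.216223) = 0.1622.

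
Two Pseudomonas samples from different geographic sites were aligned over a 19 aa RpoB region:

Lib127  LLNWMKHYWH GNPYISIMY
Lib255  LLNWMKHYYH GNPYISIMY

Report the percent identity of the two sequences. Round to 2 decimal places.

A single mismatch occurs at site 9 (W/Y).
18 of the 19 sites match, so the percent identity is 18/19 × 100 = 94.74%.

94.74%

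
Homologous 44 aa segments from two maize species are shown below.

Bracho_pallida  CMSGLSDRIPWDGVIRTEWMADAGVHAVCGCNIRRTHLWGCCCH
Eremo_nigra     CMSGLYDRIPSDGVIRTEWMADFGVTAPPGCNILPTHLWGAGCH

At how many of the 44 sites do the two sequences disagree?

10

The sequences differ at positions 6 (S/Y), 11 (W/S), 23 (A/F), 26 (H/T), 28 (V/P), 29 (C/P), 34 (R/L), 35 (R/P), 41 (C/A), 42 (C/G).
That gives 10 mismatches out of 44 aligned sites, so the Hamming distance is 10.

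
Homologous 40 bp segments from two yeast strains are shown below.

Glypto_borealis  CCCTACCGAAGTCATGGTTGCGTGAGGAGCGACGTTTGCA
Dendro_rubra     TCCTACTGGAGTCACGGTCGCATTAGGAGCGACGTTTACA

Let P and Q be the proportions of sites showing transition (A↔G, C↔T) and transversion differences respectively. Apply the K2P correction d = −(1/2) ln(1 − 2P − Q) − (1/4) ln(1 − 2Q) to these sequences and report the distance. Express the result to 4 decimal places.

Differing sites — 1:C/T (Ti); 7:C/T (Ti); 9:A/G (Ti); 15:T/C (Ti); 19:T/C (Ti); 22:G/A (Ti); 24:G/T (Tv); 38:G/A (Ti).
Of the 8 differences, 7 transitions and 1 transversion over 40 sites: P = 7/40 = 0.175000, Q = 1/40 = 0.025000.
d = −0.5·ln(0.625000) − 0.25·ln(0.950000) = −0.5·(-0.470004) − 0.25·(-0.051293) = 0.2478.

0.2478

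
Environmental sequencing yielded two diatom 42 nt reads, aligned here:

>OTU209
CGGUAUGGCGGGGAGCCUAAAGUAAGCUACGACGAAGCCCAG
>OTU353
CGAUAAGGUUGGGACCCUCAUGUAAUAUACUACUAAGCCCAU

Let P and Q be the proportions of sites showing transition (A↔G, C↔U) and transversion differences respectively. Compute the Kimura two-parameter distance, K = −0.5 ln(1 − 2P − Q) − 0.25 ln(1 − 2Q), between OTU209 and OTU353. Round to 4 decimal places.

0.3644

Mismatches occur at site 3 (G↔A, transition), site 6 (U↔A, transversion), site 9 (C↔U, transition), site 10 (G↔U, transversion), site 15 (G↔C, transversion), site 19 (A↔C, transversion), site 21 (A↔U, transversion), site 26 (G↔U, transversion), site 27 (C↔A, transversion), site 31 (G↔U, transversion), site 34 (G↔U, transversion), site 42 (G↔U, transversion).
Of the 12 differences, 2 transitions and 10 transversions over 42 sites: P = 2/42 = 0.047619, Q = 10/42 = 0.238095.
d = −0.5·ln(0.666667) − 0.25·ln(0.523810) = −0.5·(-0.405465) − 0.25·(-0.646626) = 0.3644.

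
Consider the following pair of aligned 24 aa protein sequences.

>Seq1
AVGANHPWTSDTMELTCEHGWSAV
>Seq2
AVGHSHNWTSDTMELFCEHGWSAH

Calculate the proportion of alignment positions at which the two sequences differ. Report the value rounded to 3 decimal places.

0.208

Mismatches occur at site 4 (A/H), site 5 (N/S), site 7 (P/N), site 16 (T/F), site 24 (V/H).
There are 5 differences over 24 sites, so p = 5/24 = 0.208.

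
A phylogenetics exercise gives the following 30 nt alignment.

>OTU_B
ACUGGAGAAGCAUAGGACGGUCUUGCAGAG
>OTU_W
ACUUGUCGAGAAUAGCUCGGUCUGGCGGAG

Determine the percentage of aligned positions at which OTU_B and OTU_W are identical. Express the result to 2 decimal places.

70.00%

The sequences differ at positions 4 (G/U), 6 (A/U), 7 (G/C), 8 (A/G), 11 (C/A), 16 (G/C), 17 (A/U), 24 (U/G), 27 (A/G).
21 of the 30 sites match, so the percent identity is 21/30 × 100 = 70.00%.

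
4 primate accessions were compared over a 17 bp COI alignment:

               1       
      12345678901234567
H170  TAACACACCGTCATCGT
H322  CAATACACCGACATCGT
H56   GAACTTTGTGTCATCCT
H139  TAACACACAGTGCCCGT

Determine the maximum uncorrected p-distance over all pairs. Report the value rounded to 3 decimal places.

0.588

Pairwise Hamming distances:
  H170 vs H322: 3
  H170 vs H56: 7
  H170 vs H139: 4
  H322 vs H56: 9
  H322 vs H139: 7
  H56 vs H139: 10
The largest is 10 mismatches, between H56 and H139; p = 10/17 = 0.588.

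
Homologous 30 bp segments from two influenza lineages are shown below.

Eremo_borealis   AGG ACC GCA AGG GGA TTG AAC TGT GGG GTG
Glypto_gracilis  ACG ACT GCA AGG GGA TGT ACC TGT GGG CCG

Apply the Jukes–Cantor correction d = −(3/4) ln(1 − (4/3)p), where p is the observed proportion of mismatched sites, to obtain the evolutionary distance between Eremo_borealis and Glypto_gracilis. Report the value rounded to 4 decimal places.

0.2795

Differing sites — 2:G/C; 6:C/T; 17:T/G; 18:G/T; 20:A/C; 28:G/C; 29:T/C.
p = 7/30 = 0.233333.
d = −0.75 · ln(1 − (4/3)·0.233333) = −0.75 · ln(0.688889) = −0.75 · (-0.372675) = 0.2795.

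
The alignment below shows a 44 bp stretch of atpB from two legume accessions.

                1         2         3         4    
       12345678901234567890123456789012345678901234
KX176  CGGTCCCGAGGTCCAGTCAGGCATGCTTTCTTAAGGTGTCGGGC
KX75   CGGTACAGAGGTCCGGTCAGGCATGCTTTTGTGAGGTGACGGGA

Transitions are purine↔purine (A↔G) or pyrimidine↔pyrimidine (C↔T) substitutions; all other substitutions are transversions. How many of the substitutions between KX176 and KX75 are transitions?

3

Differing sites — 5:C/A (Tv); 7:C/A (Tv); 15:A/G (Ti); 30:C/T (Ti); 31:T/G (Tv); 33:A/G (Ti); 39:T/A (Tv); 44:C/A (Tv).
Of the 8 differences, 3 transitions and 5 transversions, so the answer is 3.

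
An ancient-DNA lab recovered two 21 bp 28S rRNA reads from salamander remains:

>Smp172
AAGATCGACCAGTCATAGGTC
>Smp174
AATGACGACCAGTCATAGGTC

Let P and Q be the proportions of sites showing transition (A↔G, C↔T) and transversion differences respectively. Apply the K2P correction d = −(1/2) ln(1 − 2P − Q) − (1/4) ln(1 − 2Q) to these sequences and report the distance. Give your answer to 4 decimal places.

Differing sites — 3:G/T (Tv); 4:A/G (Ti); 5:T/A (Tv).
Of the 3 differences, 1 transition and 2 transversions over 21 sites: P = 1/21 = 0.047619, Q = 2/21 = 0.095238.
d = −0.5·ln(0.809524) − 0.25·ln(0.809524) = −0.5·(-0.211309) − 0.25·(-0.211309) = 0.1585.

0.1585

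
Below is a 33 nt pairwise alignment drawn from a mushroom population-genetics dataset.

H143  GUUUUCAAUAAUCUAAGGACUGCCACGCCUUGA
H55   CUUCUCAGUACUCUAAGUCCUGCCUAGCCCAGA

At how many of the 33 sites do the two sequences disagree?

Differing sites — 1:G/C; 4:U/C; 8:A/G; 11:A/C; 18:G/U; 19:A/C; 25:A/U; 26:C/A; 30:U/C; 31:U/A.
That gives 10 mismatches out of 33 aligned sites, so the Hamming distance is 10.

10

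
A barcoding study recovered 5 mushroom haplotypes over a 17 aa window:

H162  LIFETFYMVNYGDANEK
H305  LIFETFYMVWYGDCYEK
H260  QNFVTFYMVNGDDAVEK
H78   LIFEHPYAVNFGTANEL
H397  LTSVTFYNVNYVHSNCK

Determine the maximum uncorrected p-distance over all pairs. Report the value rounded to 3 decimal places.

0.706

Pairwise Hamming distances:
  H162 vs H305: 3
  H162 vs H260: 6
  H162 vs H78: 6
  H162 vs H397: 8
  H305 vs H260: 8
  H305 vs H78: 9
  H305 vs H397: 10
  H260 vs H78: 11
  H260 vs H397: 10
  H78 vs H397: 12
The largest is 12 mismatches, between H78 and H397; p = 12/17 = 0.706.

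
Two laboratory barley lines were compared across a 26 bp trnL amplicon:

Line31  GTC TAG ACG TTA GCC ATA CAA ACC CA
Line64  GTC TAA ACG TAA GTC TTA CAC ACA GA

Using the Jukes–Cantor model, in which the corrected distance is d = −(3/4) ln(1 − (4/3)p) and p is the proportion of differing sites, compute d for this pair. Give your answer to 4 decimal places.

Mismatches occur at site 6 (G→A), site 11 (T→A), site 14 (C→T), site 16 (A→T), site 21 (A→C), site 24 (C→A), site 25 (C→G).
p = 7/26 = 0.269231.
d = −0.75 · ln(1 − (4/3)·0.269231) = −0.75 · ln(0.641025) = −0.75 · (-0.444687) = 0.3335.

0.3335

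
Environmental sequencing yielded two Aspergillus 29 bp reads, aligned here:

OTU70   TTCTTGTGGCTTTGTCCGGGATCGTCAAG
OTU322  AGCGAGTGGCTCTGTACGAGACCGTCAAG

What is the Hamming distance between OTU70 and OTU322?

Differing sites — 1:T/A; 2:T/G; 4:T/G; 5:T/A; 12:T/C; 16:C/A; 19:G/A; 22:T/C.
That gives 8 mismatches out of 29 aligned sites, so the Hamming distance is 8.

8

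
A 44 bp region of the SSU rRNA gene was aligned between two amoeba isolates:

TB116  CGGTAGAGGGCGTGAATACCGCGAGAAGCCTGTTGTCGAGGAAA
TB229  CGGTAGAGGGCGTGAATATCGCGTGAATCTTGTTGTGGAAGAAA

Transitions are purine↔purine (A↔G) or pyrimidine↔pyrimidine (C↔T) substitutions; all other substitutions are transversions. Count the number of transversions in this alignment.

Mismatches occur at site 19 (C→T, transition), site 24 (A→T, transversion), site 28 (G→T, transversion), site 30 (C→T, transition), site 37 (C→G, transversion), site 40 (G→A, transition).
Of the 6 differences, 3 transitions and 3 transversions, so the answer is 3.

3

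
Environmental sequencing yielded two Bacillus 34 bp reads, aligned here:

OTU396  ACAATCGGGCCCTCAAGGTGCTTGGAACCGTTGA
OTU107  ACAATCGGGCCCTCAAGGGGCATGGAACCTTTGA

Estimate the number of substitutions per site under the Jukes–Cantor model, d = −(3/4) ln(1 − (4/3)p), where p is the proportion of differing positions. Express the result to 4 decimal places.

The sequences differ at positions 19 (T/G), 22 (T/A), 30 (G/T).
p = 3/34 = 0.088235.
d = −0.75 · ln(1 − (4/3)·0.088235) = −0.75 · ln(0.882353) = −0.75 · (-0.125163) = 0.0939.

0.0939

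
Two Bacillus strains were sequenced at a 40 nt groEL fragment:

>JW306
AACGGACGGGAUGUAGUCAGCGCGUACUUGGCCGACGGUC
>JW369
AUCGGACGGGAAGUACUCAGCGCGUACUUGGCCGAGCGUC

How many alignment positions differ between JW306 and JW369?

Mismatches occur at site 2 (A/U), site 12 (U/A), site 16 (G/C), site 36 (C/G), site 37 (G/C).
That gives 5 mismatches out of 40 aligned sites, so the Hamming distance is 5.

5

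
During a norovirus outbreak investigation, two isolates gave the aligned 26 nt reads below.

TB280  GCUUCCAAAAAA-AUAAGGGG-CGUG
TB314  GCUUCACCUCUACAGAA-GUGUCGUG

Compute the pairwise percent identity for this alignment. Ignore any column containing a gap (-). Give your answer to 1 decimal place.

Excluding the 3 gap columns leaves 23 comparable sites.
Mismatches occur at site 6 (C→A), site 7 (A→C), site 8 (A→C), site 9 (A→U), site 10 (A→C), site 11 (A→U), site 15 (U→G), site 20 (G→U).
15 of the 23 comparable sites match, so the percent identity is 15/23 × 100 = 65.2%.

65.2%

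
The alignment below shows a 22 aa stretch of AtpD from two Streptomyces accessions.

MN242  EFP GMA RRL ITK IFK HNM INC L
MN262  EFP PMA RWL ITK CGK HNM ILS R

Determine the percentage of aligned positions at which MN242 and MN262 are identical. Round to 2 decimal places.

68.18%

Differing sites — 4:G/P; 8:R/W; 13:I/C; 14:F/G; 20:N/L; 21:C/S; 22:L/R.
15 of the 22 sites match, so the percent identity is 15/22 × 100 = 68.18%.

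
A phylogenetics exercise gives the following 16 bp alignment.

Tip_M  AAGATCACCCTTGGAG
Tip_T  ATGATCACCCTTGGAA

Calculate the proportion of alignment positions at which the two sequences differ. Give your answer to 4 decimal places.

0.1250

Mismatches occur at site 2 (A/T), site 16 (G/A).
There are 2 differences over 16 sites, so p = 2/16 = 0.1250.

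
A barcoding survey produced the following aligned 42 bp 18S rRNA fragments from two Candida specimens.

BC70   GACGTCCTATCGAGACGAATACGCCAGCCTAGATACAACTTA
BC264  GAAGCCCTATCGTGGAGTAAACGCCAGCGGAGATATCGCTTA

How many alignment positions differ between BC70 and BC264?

Differing sites — 3:C/A; 5:T/C; 13:A/T; 15:A/G; 16:C/A; 18:A/T; 20:T/A; 29:C/G; 30:T/G; 36:C/T; 37:A/C; 38:A/G.
That gives 12 mismatches out of 42 aligned sites, so the Hamming distance is 12.

12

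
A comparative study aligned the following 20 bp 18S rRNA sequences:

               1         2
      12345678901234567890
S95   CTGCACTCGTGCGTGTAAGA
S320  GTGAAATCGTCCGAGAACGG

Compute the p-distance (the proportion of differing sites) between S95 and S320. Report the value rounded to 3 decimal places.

The sequences differ at positions 1 (C/G), 4 (C/A), 6 (C/A), 11 (G/C), 14 (T/A), 16 (T/A), 18 (A/C), 20 (A/G).
There are 8 differences over 20 sites, so p = 8/20 = 0.400.

0.400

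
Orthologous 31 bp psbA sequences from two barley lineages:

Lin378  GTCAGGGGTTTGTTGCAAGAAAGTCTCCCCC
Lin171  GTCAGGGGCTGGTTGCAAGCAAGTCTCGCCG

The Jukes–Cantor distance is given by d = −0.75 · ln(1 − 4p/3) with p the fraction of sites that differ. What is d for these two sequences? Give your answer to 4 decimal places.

0.1816

Mismatches occur at site 9 (T↔C), site 11 (T↔G), site 20 (A↔C), site 28 (C↔G), site 31 (C↔G).
p = 5/31 = 0.161290.
d = −0.75 · ln(1 − (4/3)·0.161290) = −0.75 · ln(0.784947) = −0.75 · (-0.242139) = 0.1816.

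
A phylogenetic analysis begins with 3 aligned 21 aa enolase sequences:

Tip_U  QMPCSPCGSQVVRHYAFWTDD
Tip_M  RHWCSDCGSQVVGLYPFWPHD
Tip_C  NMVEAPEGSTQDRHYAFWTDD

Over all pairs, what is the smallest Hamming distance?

Pairwise Hamming distances:
  Tip_U vs Tip_M: 9
  Tip_U vs Tip_C: 8
  Tip_M vs Tip_C: 15
The smallest is 8, between Tip_U and Tip_C.

8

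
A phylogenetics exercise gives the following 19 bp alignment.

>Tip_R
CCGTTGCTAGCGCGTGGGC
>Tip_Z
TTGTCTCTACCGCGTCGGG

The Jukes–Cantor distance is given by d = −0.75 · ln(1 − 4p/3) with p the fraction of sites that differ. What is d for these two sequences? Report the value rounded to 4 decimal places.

Differing sites — 1:C/T; 2:C/T; 5:T/C; 6:G/T; 10:G/C; 16:G/C; 19:C/G.
p = 7/19 = 0.368421.
d = −0.75 · ln(1 − (4/3)·0.368421) = −0.75 · ln(0.508772) = −0.75 · (-0.675755) = 0.5068.

0.5068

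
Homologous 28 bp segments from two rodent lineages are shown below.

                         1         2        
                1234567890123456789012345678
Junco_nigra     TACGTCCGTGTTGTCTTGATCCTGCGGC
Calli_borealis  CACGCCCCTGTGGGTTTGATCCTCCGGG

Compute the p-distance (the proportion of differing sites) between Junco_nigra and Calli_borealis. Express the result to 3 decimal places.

0.286

Differing sites — 1:T/C; 5:T/C; 8:G/C; 12:T/G; 14:T/G; 15:C/T; 24:G/C; 28:C/G.
There are 8 differences over 28 sites, so p = 8/28 = 0.286.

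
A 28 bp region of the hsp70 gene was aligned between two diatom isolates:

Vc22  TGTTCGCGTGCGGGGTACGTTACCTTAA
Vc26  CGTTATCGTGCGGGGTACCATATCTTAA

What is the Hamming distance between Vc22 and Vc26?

6

The sequences differ at positions 1 (T/C), 5 (C/A), 6 (G/T), 19 (G/C), 20 (T/A), 23 (C/T).
That gives 6 mismatches out of 28 aligned sites, so the Hamming distance is 6.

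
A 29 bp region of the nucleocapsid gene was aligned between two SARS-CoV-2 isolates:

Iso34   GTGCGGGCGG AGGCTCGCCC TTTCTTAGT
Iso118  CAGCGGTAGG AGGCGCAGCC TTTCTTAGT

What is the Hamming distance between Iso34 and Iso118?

Differing sites — 1:G/C; 2:T/A; 7:G/T; 8:C/A; 15:T/G; 17:G/A; 18:C/G.
That gives 7 mismatches out of 29 aligned sites, so the Hamming distance is 7.

7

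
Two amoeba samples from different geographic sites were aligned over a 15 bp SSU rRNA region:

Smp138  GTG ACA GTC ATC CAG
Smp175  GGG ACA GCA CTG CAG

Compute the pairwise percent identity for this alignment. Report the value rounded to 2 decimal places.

The sequences differ at positions 2 (T/G), 8 (T/C), 9 (C/A), 10 (A/C), 12 (C/G).
10 of the 15 sites match, so the percent identity is 10/15 × 100 = 66.67%.

66.67%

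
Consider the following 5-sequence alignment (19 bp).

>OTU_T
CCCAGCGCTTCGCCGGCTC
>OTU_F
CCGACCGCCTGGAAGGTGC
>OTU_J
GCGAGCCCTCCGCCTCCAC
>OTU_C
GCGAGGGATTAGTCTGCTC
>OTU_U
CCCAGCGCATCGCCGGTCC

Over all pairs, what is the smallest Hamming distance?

Pairwise Hamming distances:
  OTU_T vs OTU_F: 8
  OTU_T vs OTU_J: 7
  OTU_T vs OTU_C: 7
  OTU_T vs OTU_U: 3
  OTU_F vs OTU_J: 12
  OTU_F vs OTU_C: 11
  OTU_F vs OTU_U: 7
  OTU_J vs OTU_C: 8
  OTU_J vs OTU_U: 9
  OTU_C vs OTU_U: 10
The smallest is 3, between OTU_T and OTU_U.

3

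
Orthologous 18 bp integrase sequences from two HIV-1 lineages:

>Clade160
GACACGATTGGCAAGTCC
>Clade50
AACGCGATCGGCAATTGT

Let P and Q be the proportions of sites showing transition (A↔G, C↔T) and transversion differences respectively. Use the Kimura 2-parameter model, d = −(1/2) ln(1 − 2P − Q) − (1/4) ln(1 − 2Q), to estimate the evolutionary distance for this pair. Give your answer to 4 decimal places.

0.4683

The sequences differ at positions 1 (G/A, transition), 4 (A/G, transition), 9 (T/C, transition), 15 (G/T, transversion), 17 (C/G, transversion), 18 (C/T, transition).
Of the 6 differences, 4 transitions and 2 transversions over 18 sites: P = 4/18 = 0.222222, Q = 2/18 = 0.111111.
d = −0.5·ln(0.444445) − 0.25·ln(0.777778) = −0.5·(-0.810929) − 0.25·(-0.251314) = 0.4683.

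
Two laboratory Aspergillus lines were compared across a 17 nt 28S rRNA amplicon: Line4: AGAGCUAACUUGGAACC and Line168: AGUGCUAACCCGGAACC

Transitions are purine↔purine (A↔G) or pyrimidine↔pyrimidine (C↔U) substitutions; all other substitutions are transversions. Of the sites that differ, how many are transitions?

2

The sequences differ at positions 3 (A/U, transversion), 10 (U/C, transition), 11 (U/C, transition).
Of the 3 differences, 2 transitions and 1 transversion, so the answer is 2.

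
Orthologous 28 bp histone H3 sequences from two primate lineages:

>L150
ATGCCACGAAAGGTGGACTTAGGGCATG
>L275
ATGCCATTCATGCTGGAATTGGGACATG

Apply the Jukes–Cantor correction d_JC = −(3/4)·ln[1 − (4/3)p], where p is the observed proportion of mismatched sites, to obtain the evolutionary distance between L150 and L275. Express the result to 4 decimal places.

0.3597

Differing sites — 7:C/T; 8:G/T; 9:A/C; 11:A/T; 13:G/C; 18:C/A; 21:A/G; 24:G/A.
p = 8/28 = 0.285714.
d = −0.75 · ln(1 − (4/3)·0.285714) = −0.75 · ln(0.619048) = −0.75 · (-0.479572) = 0.3597.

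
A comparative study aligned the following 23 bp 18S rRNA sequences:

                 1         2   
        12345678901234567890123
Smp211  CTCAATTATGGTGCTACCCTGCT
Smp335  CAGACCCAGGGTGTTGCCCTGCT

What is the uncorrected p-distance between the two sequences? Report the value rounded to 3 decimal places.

Differing sites — 2:T/A; 3:C/G; 5:A/C; 6:T/C; 7:T/C; 9:T/G; 14:C/T; 16:A/G.
There are 8 differences over 23 sites, so p = 8/23 = 0.348.

0.348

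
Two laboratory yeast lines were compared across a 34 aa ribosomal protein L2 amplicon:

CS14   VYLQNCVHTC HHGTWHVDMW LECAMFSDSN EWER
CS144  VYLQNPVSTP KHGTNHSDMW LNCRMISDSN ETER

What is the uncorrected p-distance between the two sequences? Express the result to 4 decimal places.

Differing sites — 6:C/P; 8:H/S; 10:C/P; 11:H/K; 15:W/N; 17:V/S; 22:E/N; 24:A/R; 26:F/I; 32:W/T.
There are 10 differences over 34 sites, so p = 10/34 = 0.2941.

0.2941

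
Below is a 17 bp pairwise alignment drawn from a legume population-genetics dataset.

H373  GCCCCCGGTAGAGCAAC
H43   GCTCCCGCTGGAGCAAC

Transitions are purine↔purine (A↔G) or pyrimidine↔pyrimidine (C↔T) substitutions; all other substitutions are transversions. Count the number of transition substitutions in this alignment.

The sequences differ at positions 3 (C/T, transition), 8 (G/C, transversion), 10 (A/G, transition).
Of the 3 differences, 2 transitions and 1 transversion, so the answer is 2.

2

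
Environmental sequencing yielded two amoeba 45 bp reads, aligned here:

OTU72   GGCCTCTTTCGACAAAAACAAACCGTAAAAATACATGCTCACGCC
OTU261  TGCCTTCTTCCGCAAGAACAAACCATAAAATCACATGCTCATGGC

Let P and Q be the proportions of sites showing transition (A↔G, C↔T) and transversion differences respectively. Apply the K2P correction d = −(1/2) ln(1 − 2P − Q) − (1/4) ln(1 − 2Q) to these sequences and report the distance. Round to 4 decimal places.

0.3043

Differing sites — 1:G/T (Tv); 6:C/T (Ti); 7:T/C (Ti); 11:G/C (Tv); 12:A/G (Ti); 16:A/G (Ti); 25:G/A (Ti); 31:A/T (Tv); 32:T/C (Ti); 42:C/T (Ti); 44:C/G (Tv).
Of the 11 differences, 7 transitions and 4 transversions over 45 sites: P = 7/45 = 0.155556, Q = 4/45 = 0.088889.
d = −0.5·ln(0.599999) − 0.25·ln(0.822222) = −0.5·(-0.510827) − 0.25·(-0.195745) = 0.3043.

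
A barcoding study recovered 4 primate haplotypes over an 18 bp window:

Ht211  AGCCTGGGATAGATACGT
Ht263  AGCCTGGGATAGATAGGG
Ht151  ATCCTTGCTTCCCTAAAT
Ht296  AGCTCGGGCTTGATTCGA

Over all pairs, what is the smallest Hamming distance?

Pairwise Hamming distances:
  Ht211 vs Ht263: 2
  Ht211 vs Ht151: 9
  Ht211 vs Ht296: 6
  Ht263 vs Ht151: 10
  Ht263 vs Ht296: 7
  Ht151 vs Ht296: 13
The smallest is 2, between Ht211 and Ht263.

2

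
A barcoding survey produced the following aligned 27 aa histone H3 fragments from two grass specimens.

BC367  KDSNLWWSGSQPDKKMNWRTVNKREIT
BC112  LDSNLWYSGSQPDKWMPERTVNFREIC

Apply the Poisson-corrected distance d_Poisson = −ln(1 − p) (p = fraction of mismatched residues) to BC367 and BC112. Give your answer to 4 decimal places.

The sequences differ at positions 1 (K/L), 7 (W/Y), 15 (K/W), 17 (N/P), 18 (W/E), 23 (K/F), 27 (T/C).
p = 7/27 = 0.259259.
d = −ln(1 − 0.259259) = −ln(0.740741) = 0.3001.

0.3001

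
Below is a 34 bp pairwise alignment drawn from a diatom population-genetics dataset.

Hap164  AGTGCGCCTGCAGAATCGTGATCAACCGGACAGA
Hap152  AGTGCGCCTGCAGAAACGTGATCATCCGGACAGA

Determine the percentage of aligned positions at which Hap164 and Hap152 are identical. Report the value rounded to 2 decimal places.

94.12%

Differing sites — 16:T/A; 25:A/T.
32 of the 34 sites match, so the percent identity is 32/34 × 100 = 94.12%.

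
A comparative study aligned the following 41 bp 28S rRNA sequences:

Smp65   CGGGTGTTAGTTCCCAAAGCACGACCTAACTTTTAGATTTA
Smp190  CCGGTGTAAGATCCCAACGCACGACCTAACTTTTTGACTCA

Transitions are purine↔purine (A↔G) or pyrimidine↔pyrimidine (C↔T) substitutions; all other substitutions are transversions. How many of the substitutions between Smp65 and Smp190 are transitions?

2

Differing sites — 2:G/C (Tv); 8:T/A (Tv); 11:T/A (Tv); 18:A/C (Tv); 35:A/T (Tv); 38:T/C (Ti); 40:T/C (Ti).
Of the 7 differences, 2 transitions and 5 transversions, so the answer is 2.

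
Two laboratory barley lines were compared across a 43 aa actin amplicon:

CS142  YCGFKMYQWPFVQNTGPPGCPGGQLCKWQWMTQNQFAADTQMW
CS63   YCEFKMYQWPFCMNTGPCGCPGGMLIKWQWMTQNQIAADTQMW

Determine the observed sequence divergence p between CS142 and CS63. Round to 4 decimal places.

0.1628

Mismatches occur at site 3 (G→E), site 12 (V→C), site 13 (Q→M), site 18 (P→C), site 24 (Q→M), site 26 (C→I), site 36 (F→I).
There are 7 differences over 43 sites, so p = 7/43 = 0.1628.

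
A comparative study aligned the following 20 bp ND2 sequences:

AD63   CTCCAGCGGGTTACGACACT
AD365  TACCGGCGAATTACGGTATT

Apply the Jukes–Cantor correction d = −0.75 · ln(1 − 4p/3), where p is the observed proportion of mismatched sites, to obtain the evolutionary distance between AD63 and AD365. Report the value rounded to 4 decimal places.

0.5716

Mismatches occur at site 1 (C→T), site 2 (T→A), site 5 (A→G), site 9 (G→A), site 10 (G→A), site 16 (A→G), site 17 (C→T), site 19 (C→T).
p = 8/20 = 0.400000.
d = −0.75 · ln(1 − (4/3)·0.400000) = −0.75 · ln(0.466667) = −0.75 · (-0.762139) = 0.5716.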